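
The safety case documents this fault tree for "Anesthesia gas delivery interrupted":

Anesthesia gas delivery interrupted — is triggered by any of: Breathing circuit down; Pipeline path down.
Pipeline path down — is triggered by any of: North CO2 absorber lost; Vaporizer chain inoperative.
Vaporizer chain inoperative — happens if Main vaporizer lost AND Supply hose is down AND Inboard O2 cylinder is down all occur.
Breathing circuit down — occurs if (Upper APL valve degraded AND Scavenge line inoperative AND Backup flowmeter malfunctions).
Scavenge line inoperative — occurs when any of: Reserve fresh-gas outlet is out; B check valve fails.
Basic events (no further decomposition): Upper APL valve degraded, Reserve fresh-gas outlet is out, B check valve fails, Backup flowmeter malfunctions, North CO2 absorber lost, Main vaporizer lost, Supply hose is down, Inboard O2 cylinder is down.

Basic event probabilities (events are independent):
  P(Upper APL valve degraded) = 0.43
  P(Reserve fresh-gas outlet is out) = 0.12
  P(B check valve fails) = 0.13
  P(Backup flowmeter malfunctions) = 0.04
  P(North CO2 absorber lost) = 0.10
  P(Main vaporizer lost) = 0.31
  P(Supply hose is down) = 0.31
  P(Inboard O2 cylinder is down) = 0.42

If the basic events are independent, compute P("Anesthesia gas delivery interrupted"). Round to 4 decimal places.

P(Scavenge line inoperative) [OR] = 1 − (1−0.12) × (1−0.13) = 0.234400
P(Breathing circuit down) [AND] = 0.43 × 0.234400 × 0.04 = 0.004032
P(Vaporizer chain inoperative) [AND] = 0.31 × 0.31 × 0.42 = 0.040362
P(Pipeline path down) [OR] = 1 − (1−0.10) × (1−0.040362) = 0.136326
P(Anesthesia gas delivery interrupted) [OR] = 1 − (1−0.004032) × (1−0.136326) = 0.139808
Rounded to 4 decimal places: P(Anesthesia gas delivery interrupted) ≈ 0.1398.

0.1398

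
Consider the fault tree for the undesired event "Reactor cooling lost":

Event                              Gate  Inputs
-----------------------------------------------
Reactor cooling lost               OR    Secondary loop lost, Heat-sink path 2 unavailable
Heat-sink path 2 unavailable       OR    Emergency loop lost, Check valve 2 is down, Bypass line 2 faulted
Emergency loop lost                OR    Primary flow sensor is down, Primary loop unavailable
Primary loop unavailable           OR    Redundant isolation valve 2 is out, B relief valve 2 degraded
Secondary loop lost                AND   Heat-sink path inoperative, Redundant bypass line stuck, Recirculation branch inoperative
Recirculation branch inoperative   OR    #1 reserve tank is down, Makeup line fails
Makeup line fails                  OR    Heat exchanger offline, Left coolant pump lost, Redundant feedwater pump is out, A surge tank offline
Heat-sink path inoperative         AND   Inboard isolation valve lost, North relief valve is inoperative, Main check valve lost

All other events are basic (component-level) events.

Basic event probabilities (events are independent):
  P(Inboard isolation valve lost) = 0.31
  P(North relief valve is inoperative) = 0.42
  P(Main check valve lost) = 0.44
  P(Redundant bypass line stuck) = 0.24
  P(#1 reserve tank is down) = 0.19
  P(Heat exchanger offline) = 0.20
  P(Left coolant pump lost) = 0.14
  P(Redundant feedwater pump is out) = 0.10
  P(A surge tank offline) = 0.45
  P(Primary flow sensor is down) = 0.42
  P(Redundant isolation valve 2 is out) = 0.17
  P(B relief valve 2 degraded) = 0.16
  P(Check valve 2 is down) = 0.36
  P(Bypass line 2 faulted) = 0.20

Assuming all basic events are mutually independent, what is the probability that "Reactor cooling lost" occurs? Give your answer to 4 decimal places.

0.7950

P(Heat-sink path inoperative) [AND] = 0.31 × 0.42 × 0.44 = 0.057288
P(Makeup line fails) [OR] = 1 − (1−0.20) × (1−0.14) × (1−0.10) × (1−0.45) = 0.659440
P(Recirculation branch inoperative) [OR] = 1 − (1−0.19) × (1−0.659440) = 0.724146
P(Secondary loop lost) [AND] = 0.057288 × 0.24 × 0.724146 = 0.009956
P(Primary loop unavailable) [OR] = 1 − (1−0.17) × (1−0.16) = 0.302800
P(Emergency loop lost) [OR] = 1 − (1−0.42) × (1−0.302800) = 0.595624
P(Heat-sink path 2 unavailable) [OR] = 1 − (1−0.595624) × (1−0.36) × (1−0.20) = 0.792959
P(Reactor cooling lost) [OR] = 1 − (1−0.009956) × (1−0.792959) = 0.795020
Rounded to 4 decimal places: P(Reactor cooling lost) ≈ 0.7950.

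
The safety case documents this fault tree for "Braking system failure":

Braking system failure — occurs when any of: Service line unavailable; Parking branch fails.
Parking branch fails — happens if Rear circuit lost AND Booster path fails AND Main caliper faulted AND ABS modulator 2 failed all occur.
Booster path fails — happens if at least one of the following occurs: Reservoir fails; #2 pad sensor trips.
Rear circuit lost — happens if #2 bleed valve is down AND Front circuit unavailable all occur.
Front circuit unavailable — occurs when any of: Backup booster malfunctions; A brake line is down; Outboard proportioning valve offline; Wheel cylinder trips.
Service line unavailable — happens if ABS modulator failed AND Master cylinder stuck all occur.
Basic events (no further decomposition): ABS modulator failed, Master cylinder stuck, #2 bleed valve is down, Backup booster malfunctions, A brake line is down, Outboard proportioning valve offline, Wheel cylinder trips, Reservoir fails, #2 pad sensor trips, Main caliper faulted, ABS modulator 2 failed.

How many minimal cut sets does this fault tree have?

9

Service line unavailable [AND]: one cut set from each child combined → 1 × 1 = 1 cut set(s).
Front circuit unavailable [OR]: union of children's cut sets → 4 cut set(s).
Rear circuit lost [AND]: one cut set from each child combined → 1 × 4 = 4 cut set(s).
Booster path fails [OR]: union of children's cut sets → 2 cut set(s).
Parking branch fails [AND]: one cut set from each child combined → 4 × 2 × 1 × 1 = 8 cut set(s).
Braking system failure [OR]: union of children's cut sets → 9 cut set(s).
Minimal cut sets: {ABS modulator failed, Master cylinder stuck}; {#2 bleed valve is down, ABS modulator 2 failed, Backup booster malfunctions, Main caliper faulted, Reservoir fails}; {#2 bleed valve is down, #2 pad sensor trips, ABS modulator 2 failed, Backup booster malfunctions, Main caliper faulted}; {#2 bleed valve is down, A brake line is down, ABS modulator 2 failed, Main caliper faulted, Reservoir fails}; {#2 bleed valve is down, #2 pad sensor trips, A brake line is down, ABS modulator 2 failed, Main caliper faulted}; {#2 bleed valve is down, ABS modulator 2 failed, Main caliper faulted, Outboard proportioning valve offline, Reservoir fails}; {#2 bleed valve is down, #2 pad sensor trips, ABS modulator 2 failed, Main caliper faulted, Outboard proportioning valve offline}; {#2 bleed valve is down, ABS modulator 2 failed, Main caliper faulted, Reservoir fails, Wheel cylinder trips}; {#2 bleed valve is down, #2 pad sensor trips, ABS modulator 2 failed, Main caliper faulted, Wheel cylinder trips}.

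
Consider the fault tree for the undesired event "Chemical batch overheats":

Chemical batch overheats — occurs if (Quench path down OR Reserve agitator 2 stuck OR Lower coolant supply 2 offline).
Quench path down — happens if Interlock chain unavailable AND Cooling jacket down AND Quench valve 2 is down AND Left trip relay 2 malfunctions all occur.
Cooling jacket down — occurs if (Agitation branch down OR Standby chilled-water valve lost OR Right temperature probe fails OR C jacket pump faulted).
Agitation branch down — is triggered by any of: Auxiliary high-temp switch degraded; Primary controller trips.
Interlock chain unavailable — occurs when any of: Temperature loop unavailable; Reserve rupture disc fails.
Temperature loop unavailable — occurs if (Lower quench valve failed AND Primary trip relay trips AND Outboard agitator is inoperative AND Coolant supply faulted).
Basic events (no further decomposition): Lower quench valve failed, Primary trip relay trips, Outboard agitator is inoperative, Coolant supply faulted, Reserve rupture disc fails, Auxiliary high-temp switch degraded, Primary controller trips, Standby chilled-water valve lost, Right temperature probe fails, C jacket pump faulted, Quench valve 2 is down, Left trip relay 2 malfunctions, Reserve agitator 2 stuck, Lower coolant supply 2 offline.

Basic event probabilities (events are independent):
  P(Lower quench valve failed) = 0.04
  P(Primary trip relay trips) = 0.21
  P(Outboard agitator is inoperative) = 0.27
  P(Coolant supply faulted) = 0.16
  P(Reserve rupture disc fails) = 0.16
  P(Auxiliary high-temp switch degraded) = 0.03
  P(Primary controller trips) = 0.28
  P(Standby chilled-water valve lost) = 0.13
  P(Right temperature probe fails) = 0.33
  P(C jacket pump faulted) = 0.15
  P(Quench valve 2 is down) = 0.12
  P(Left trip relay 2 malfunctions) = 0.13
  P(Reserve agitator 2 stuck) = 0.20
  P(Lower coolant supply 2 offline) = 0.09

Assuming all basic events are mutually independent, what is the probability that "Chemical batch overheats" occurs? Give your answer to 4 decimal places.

P(Temperature loop unavailable) [AND] = 0.04 × 0.21 × 0.27 × 0.16 = 0.000363
P(Interlock chain unavailable) [OR] = 1 − (1−0.000363) × (1−0.16) = 0.160305
P(Agitation branch down) [OR] = 1 − (1−0.03) × (1−0.28) = 0.301600
P(Cooling jacket down) [OR] = 1 − (1−0.301600) × (1−0.13) × (1−0.33) × (1−0.15) = 0.653967
P(Quench path down) [AND] = 0.160305 × 0.653967 × 0.12 × 0.13 = 0.001635
P(Chemical batch overheats) [OR] = 1 − (1−0.001635) × (1−0.20) × (1−0.09) = 0.273190
Rounded to 4 decimal places: P(Chemical batch overheats) ≈ 0.2732.

0.2732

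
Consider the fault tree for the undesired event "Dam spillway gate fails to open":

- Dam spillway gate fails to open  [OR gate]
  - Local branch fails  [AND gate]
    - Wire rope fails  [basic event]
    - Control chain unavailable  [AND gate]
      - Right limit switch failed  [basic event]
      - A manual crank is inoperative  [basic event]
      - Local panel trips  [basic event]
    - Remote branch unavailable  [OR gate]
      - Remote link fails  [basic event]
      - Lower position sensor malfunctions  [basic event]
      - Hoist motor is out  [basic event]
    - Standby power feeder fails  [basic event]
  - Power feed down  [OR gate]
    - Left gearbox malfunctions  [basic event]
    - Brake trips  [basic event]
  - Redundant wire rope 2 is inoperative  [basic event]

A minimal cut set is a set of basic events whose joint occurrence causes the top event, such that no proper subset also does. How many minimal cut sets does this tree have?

Control chain unavailable [AND]: one cut set from each child combined → 1 × 1 × 1 = 1 cut set(s).
Remote branch unavailable [OR]: union of children's cut sets → 3 cut set(s).
Local branch fails [AND]: one cut set from each child combined → 1 × 1 × 3 × 1 = 3 cut set(s).
Power feed down [OR]: union of children's cut sets → 2 cut set(s).
Dam spillway gate fails to open [OR]: union of children's cut sets → 6 cut set(s).
Minimal cut sets: {A manual crank is inoperative, Local panel trips, Remote link fails, Right limit switch failed, Standby power feeder fails, Wire rope fails}; {A manual crank is inoperative, Local panel trips, Lower position sensor malfunctions, Right limit switch failed, Standby power feeder fails, Wire rope fails}; {A manual crank is inoperative, Hoist motor is out, Local panel trips, Right limit switch failed, Standby power feeder fails, Wire rope fails}; {Left gearbox malfunctions}; {Brake trips}; {Redundant wire rope 2 is inoperative}.

6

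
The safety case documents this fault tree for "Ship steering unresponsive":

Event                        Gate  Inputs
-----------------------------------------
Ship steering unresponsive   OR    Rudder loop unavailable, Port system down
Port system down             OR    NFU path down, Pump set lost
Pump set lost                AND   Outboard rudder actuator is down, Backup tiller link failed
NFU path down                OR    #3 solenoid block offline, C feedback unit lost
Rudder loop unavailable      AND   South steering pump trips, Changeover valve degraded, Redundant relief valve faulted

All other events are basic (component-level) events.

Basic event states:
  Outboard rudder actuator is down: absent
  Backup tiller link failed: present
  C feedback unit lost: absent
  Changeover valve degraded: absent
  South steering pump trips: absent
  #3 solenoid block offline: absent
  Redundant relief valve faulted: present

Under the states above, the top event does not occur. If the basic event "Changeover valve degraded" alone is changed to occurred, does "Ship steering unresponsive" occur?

No

Counterfactual: set "Changeover valve degraded" to occurred.
Rudder loop unavailable [AND]: South steering pump trips=not, Changeover valve degraded=occurs, Redundant relief valve faulted=occurs → not all inputs occur → does not occur.
NFU path down [OR]: #3 solenoid block offline=not, C feedback unit lost=not → no input occurs → does not occur.
Pump set lost [AND]: Outboard rudder actuator is down=not, Backup tiller link failed=occurs → not all inputs occur → does not occur.
Port system down [OR]: NFU path down=not, Pump set lost=not → no input occurs → does not occur.
Ship steering unresponsive [OR]: Rudder loop unavailable=not, Port system down=not → no input occurs → does not occur.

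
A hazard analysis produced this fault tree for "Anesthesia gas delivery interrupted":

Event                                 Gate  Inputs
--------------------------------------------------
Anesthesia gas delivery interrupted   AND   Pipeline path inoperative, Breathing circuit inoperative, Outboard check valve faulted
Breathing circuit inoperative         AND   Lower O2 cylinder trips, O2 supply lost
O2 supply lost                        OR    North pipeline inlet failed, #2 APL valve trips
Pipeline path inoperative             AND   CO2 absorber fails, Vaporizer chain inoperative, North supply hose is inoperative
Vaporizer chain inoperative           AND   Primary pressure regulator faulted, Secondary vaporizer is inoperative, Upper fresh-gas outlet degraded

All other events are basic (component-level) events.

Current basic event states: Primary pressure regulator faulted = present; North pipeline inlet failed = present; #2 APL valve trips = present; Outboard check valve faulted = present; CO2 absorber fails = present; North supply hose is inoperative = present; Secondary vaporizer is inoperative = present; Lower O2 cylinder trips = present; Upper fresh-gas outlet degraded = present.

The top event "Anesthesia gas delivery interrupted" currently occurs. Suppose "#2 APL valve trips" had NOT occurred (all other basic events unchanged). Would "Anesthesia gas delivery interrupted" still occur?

Yes

Counterfactual: set "#2 APL valve trips" to not occurred.
Vaporizer chain inoperative [AND]: Primary pressure regulator faulted=occurs, Secondary vaporizer is inoperative=occurs, Upper fresh-gas outlet degraded=occurs → all inputs occur → occurs.
Pipeline path inoperative [AND]: CO2 absorber fails=occurs, Vaporizer chain inoperative=occurs, North supply hose is inoperative=occurs → all inputs occur → occurs.
O2 supply lost [OR]: North pipeline inlet failed=occurs, #2 APL valve trips=not → at least one input occurs → occurs.
Breathing circuit inoperative [AND]: Lower O2 cylinder trips=occurs, O2 supply lost=occurs → all inputs occur → occurs.
Anesthesia gas delivery interrupted [AND]: Pipeline path inoperative=occurs, Breathing circuit inoperative=occurs, Outboard check valve faulted=occurs → all inputs occur → occurs.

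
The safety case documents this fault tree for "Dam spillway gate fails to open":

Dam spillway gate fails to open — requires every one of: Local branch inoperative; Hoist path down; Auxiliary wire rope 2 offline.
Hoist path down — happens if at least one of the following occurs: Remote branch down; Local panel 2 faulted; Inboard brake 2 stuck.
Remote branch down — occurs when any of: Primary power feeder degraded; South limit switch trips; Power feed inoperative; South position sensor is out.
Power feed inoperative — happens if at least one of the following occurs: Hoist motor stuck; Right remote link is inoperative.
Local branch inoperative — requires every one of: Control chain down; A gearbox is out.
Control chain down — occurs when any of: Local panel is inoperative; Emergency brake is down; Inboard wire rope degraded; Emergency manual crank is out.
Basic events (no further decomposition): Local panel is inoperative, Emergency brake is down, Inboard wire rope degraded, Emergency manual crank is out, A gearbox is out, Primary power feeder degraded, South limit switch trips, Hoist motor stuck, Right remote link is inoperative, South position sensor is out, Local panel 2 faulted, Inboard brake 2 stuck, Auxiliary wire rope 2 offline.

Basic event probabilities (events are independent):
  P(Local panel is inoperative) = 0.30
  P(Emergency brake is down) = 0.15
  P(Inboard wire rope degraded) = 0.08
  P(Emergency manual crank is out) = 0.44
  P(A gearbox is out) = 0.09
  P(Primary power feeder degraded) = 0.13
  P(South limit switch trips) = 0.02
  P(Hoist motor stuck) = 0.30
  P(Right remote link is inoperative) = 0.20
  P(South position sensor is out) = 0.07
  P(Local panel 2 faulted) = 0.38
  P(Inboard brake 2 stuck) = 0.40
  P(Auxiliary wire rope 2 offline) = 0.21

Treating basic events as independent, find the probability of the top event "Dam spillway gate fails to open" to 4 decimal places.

P(Control chain down) [OR] = 1 − (1−0.30) × (1−0.15) × (1−0.08) × (1−0.44) = 0.693456
P(Local branch inoperative) [AND] = 0.693456 × 0.09 = 0.062411
P(Power feed inoperative) [OR] = 1 − (1−0.30) × (1−0.20) = 0.440000
P(Remote branch down) [OR] = 1 − (1−0.13) × (1−0.02) × (1−0.440000) × (1−0.07) = 0.555966
P(Hoist path down) [OR] = 1 − (1−0.555966) × (1−0.38) × (1−0.40) = 0.834819
P(Dam spillway gate fails to open) [AND] = 0.062411 × 0.834819 × 0.21 = 0.010941
Rounded to 4 decimal places: P(Dam spillway gate fails to open) ≈ 0.0109.

0.0109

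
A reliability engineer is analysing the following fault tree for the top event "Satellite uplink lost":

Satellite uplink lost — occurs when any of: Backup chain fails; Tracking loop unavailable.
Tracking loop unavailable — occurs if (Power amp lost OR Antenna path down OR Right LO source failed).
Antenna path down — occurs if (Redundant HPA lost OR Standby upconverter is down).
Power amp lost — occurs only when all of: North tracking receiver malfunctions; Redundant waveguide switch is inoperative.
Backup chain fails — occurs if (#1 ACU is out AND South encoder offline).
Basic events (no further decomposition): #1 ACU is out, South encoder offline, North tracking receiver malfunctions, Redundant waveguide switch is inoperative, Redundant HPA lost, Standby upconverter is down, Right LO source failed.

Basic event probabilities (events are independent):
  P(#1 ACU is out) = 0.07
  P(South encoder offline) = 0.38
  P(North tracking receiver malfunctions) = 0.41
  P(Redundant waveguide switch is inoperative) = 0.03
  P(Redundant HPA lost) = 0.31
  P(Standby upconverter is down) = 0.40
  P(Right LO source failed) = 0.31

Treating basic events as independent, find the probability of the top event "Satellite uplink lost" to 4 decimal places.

P(Backup chain fails) [AND] = 0.07 × 0.38 = 0.026600
P(Power amp lost) [AND] = 0.41 × 0.03 = 0.012300
P(Antenna path down) [OR] = 1 − (1−0.31) × (1−0.40) = 0.586000
P(Tracking loop unavailable) [OR] = 1 − (1−0.012300) × (1−0.586000) × (1−0.31) = 0.717854
P(Satellite uplink lost) [OR] = 1 − (1−0.026600) × (1−0.717854) = 0.725359
Rounded to 4 decimal places: P(Satellite uplink lost) ≈ 0.7254.

0.7254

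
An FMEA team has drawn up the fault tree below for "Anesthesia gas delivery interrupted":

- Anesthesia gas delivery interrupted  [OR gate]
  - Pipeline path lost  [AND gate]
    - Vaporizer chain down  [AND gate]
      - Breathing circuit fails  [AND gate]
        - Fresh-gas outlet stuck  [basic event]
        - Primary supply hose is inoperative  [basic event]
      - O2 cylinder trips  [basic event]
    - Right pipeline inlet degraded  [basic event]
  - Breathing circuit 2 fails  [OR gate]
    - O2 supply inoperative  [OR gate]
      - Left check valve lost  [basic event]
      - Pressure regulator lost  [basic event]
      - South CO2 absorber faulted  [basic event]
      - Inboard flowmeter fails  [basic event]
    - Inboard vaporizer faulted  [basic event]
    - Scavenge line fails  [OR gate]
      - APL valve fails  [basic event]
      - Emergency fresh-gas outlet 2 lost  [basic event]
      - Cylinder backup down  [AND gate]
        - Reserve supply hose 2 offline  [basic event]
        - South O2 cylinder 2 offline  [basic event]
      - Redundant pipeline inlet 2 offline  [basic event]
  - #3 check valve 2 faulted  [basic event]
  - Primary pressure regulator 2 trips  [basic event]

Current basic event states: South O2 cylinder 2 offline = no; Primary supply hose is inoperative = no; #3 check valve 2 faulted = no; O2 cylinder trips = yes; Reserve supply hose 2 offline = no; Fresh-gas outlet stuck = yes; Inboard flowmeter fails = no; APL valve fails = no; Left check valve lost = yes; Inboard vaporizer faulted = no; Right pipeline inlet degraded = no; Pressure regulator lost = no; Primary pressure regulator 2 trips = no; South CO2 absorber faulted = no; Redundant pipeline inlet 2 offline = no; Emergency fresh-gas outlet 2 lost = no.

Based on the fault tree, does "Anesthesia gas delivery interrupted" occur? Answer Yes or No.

Breathing circuit fails [AND]: Fresh-gas outlet stuck=occurs, Primary supply hose is inoperative=not → not all inputs occur → does not occur.
Vaporizer chain down [AND]: Breathing circuit fails=not, O2 cylinder trips=occurs → not all inputs occur → does not occur.
Pipeline path lost [AND]: Vaporizer chain down=not, Right pipeline inlet degraded=not → not all inputs occur → does not occur.
O2 supply inoperative [OR]: Left check valve lost=occurs, Pressure regulator lost=not, South CO2 absorber faulted=not, Inboard flowmeter fails=not → at least one input occurs → occurs.
Cylinder backup down [AND]: Reserve supply hose 2 offline=not, South O2 cylinder 2 offline=not → not all inputs occur → does not occur.
Scavenge line fails [OR]: APL valve fails=not, Emergency fresh-gas outlet 2 lost=not, Cylinder backup down=not, Redundant pipeline inlet 2 offline=not → no input occurs → does not occur.
Breathing circuit 2 fails [OR]: O2 supply inoperative=occurs, Inboard vaporizer faulted=not, Scavenge line fails=not → at least one input occurs → occurs.
Anesthesia gas delivery interrupted [OR]: Pipeline path lost=not, Breathing circuit 2 fails=occurs, #3 check valve 2 faulted=not, Primary pressure regulator 2 trips=not → at least one input occurs → occurs.

Yes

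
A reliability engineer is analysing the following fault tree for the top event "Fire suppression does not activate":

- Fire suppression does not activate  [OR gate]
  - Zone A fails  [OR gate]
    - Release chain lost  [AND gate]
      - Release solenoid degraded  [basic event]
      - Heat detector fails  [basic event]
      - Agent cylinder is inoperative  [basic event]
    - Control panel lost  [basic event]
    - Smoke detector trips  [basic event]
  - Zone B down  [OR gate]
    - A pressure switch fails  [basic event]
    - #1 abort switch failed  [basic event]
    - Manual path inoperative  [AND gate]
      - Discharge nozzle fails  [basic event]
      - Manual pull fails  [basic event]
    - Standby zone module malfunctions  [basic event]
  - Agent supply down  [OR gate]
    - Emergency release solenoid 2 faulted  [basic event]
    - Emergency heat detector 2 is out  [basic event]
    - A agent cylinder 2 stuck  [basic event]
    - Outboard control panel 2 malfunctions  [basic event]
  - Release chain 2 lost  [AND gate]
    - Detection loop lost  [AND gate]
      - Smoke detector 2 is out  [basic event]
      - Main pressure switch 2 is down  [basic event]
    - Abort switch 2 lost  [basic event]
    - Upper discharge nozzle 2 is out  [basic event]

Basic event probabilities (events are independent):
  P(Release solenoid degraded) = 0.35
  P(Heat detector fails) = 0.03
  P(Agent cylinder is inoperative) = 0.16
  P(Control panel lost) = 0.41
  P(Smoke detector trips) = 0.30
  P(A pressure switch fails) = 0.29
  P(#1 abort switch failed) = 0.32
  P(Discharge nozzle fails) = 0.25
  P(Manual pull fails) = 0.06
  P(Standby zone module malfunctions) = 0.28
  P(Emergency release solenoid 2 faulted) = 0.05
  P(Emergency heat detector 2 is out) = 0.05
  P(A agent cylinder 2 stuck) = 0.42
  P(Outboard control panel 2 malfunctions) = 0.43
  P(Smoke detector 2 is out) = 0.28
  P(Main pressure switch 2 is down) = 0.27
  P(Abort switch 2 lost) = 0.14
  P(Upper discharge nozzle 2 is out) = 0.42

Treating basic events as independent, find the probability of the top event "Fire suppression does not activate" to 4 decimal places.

0.9581

P(Release chain lost) [AND] = 0.35 × 0.03 × 0.16 = 0.001680
P(Zone A fails) [OR] = 1 − (1−0.001680) × (1−0.41) × (1−0.30) = 0.587694
P(Manual path inoperative) [AND] = 0.25 × 0.06 = 0.015000
P(Zone B down) [OR] = 1 − (1−0.29) × (1−0.32) × (1−0.015000) × (1−0.28) = 0.657598
P(Agent supply down) [OR] = 1 − (1−0.05) × (1−0.05) × (1−0.42) × (1−0.43) = 0.701634
P(Detection loop lost) [AND] = 0.28 × 0.27 = 0.075600
P(Release chain 2 lost) [AND] = 0.075600 × 0.14 × 0.42 = 0.004445
P(Fire suppression does not activate) [OR] = 1 − (1−0.587694) × (1−0.657598) × (1−0.701634) × (1−0.004445) = 0.958066
Rounded to 4 decimal places: P(Fire suppression does not activate) ≈ 0.9581.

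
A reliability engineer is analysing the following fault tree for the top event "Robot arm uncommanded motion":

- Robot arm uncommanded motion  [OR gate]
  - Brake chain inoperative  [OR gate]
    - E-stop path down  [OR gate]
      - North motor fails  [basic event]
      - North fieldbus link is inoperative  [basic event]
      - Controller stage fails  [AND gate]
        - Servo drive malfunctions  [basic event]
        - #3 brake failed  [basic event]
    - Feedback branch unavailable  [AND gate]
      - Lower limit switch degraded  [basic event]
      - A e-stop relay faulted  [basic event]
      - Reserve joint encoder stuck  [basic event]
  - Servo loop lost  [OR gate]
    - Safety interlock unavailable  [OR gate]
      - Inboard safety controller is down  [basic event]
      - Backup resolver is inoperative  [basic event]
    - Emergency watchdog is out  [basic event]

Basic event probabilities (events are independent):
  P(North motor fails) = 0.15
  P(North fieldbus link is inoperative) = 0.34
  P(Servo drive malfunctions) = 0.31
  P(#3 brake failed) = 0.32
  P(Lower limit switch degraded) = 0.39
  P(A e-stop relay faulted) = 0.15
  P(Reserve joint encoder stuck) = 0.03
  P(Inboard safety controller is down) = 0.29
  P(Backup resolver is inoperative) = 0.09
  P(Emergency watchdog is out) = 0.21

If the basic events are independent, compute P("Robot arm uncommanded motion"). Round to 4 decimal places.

0.7425

P(Controller stage fails) [AND] = 0.31 × 0.32 = 0.099200
P(E-stop path down) [OR] = 1 − (1−0.15) × (1−0.34) × (1−0.099200) = 0.494651
P(Feedback branch unavailable) [AND] = 0.39 × 0.15 × 0.03 = 0.001755
P(Brake chain inoperative) [OR] = 1 − (1−0.494651) × (1−0.001755) = 0.495538
P(Safety interlock unavailable) [OR] = 1 − (1−0.29) × (1−0.09) = 0.353900
P(Servo loop lost) [OR] = 1 − (1−0.353900) × (1−0.21) = 0.489581
P(Robot arm uncommanded motion) [OR] = 1 − (1−0.495538) × (1−0.489581) = 0.742513
Rounded to 4 decimal places: P(Robot arm uncommanded motion) ≈ 0.7425.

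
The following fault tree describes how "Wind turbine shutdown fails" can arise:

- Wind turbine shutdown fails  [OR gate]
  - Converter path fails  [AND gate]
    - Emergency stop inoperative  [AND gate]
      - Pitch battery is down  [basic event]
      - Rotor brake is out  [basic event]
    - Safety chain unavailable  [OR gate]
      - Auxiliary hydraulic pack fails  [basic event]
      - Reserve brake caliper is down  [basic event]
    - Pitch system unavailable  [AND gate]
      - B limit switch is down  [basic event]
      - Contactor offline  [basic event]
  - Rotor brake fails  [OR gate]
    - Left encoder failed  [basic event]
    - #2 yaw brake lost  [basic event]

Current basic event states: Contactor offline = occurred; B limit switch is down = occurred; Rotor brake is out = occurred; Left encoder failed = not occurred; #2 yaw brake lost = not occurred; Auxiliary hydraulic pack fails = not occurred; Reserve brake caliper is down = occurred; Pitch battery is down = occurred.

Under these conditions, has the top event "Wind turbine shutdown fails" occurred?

Yes

Emergency stop inoperative [AND]: Pitch battery is down=occurs, Rotor brake is out=occurs → all inputs occur → occurs.
Safety chain unavailable [OR]: Auxiliary hydraulic pack fails=not, Reserve brake caliper is down=occurs → at least one input occurs → occurs.
Pitch system unavailable [AND]: B limit switch is down=occurs, Contactor offline=occurs → all inputs occur → occurs.
Converter path fails [AND]: Emergency stop inoperative=occurs, Safety chain unavailable=occurs, Pitch system unavailable=occurs → all inputs occur → occurs.
Rotor brake fails [OR]: Left encoder failed=not, #2 yaw brake lost=not → no input occurs → does not occur.
Wind turbine shutdown fails [OR]: Converter path fails=occurs, Rotor brake fails=not → at least one input occurs → occurs.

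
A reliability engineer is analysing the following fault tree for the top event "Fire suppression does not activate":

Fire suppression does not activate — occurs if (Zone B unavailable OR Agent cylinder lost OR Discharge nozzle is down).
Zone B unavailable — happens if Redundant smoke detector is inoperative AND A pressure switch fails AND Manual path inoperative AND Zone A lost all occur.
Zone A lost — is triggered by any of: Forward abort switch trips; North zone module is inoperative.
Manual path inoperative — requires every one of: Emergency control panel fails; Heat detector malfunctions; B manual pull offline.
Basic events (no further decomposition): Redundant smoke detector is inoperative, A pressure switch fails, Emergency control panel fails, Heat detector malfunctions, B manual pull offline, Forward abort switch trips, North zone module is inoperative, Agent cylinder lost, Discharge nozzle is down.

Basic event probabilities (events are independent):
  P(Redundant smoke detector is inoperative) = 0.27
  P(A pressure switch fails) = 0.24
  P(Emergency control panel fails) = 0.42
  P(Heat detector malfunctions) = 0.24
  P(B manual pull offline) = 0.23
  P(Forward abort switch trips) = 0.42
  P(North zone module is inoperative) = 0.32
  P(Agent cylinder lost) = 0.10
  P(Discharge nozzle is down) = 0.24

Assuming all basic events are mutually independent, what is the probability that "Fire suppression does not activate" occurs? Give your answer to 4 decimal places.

P(Manual path inoperative) [AND] = 0.42 × 0.24 × 0.23 = 0.023184
P(Zone A lost) [OR] = 1 − (1−0.42) × (1−0.32) = 0.605600
P(Zone B unavailable) [AND] = 0.27 × 0.24 × 0.023184 × 0.605600 = 0.000910
P(Fire suppression does not activate) [OR] = 1 − (1−0.000910) × (1−0.10) × (1−0.24) = 0.316622
Rounded to 4 decimal places: P(Fire suppression does not activate) ≈ 0.3166.

0.3166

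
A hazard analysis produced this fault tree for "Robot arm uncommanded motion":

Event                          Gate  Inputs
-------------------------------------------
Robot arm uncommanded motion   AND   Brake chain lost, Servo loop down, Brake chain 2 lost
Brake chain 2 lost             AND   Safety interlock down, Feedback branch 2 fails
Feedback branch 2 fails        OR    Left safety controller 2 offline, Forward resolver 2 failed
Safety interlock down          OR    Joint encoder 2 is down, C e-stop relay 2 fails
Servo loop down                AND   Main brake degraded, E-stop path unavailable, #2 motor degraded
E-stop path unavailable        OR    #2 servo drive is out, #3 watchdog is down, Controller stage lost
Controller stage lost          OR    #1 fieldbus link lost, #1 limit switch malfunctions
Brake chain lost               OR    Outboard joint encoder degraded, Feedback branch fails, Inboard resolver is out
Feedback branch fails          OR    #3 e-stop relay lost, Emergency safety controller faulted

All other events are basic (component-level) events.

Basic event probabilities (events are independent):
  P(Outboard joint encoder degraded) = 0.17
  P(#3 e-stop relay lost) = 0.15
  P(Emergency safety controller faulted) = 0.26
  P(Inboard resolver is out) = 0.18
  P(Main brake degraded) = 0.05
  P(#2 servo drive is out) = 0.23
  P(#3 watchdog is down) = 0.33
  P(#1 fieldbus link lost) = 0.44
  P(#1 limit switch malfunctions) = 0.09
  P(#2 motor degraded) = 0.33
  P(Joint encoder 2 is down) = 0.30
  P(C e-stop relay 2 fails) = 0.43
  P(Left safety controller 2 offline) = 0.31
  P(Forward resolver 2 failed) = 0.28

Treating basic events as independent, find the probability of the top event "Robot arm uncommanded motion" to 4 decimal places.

0.0021

P(Feedback branch fails) [OR] = 1 − (1−0.15) × (1−0.26) = 0.371000
P(Brake chain lost) [OR] = 1 − (1−0.17) × (1−0.371000) × (1−0.18) = 0.571903
P(Controller stage lost) [OR] = 1 − (1−0.44) × (1−0.09) = 0.490400
P(E-stop path unavailable) [OR] = 1 − (1−0.23) × (1−0.33) × (1−0.490400) = 0.737097
P(Servo loop down) [AND] = 0.05 × 0.737097 × 0.33 = 0.012162
P(Safety interlock down) [OR] = 1 − (1−0.30) × (1−0.43) = 0.601000
P(Feedback branch 2 fails) [OR] = 1 − (1−0.31) × (1−0.28) = 0.503200
P(Brake chain 2 lost) [AND] = 0.601000 × 0.503200 = 0.302423
P(Robot arm uncommanded motion) [AND] = 0.571903 × 0.012162 × 0.302423 = 0.002103
Rounded to 4 decimal places: P(Robot arm uncommanded motion) ≈ 0.0021.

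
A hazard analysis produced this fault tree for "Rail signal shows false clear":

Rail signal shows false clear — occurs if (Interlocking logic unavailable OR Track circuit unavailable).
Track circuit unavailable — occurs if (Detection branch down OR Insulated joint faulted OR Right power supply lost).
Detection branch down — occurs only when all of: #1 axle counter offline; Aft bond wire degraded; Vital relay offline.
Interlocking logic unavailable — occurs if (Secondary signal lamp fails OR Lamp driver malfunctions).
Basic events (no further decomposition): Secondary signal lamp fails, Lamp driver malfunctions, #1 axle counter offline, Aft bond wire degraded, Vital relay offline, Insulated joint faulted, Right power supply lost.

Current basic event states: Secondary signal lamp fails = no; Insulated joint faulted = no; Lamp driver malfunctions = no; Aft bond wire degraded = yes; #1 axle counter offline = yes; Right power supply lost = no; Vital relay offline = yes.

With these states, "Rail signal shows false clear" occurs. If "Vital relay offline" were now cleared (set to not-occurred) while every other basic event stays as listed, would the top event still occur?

Counterfactual: set "Vital relay offline" to not occurred.
Interlocking logic unavailable [OR]: Secondary signal lamp fails=not, Lamp driver malfunctions=not → no input occurs → does not occur.
Detection branch down [AND]: #1 axle counter offline=occurs, Aft bond wire degraded=occurs, Vital relay offline=not → not all inputs occur → does not occur.
Track circuit unavailable [OR]: Detection branch down=not, Insulated joint faulted=not, Right power supply lost=not → no input occurs → does not occur.
Rail signal shows false clear [OR]: Interlocking logic unavailable=not, Track circuit unavailable=not → no input occurs → does not occur.

No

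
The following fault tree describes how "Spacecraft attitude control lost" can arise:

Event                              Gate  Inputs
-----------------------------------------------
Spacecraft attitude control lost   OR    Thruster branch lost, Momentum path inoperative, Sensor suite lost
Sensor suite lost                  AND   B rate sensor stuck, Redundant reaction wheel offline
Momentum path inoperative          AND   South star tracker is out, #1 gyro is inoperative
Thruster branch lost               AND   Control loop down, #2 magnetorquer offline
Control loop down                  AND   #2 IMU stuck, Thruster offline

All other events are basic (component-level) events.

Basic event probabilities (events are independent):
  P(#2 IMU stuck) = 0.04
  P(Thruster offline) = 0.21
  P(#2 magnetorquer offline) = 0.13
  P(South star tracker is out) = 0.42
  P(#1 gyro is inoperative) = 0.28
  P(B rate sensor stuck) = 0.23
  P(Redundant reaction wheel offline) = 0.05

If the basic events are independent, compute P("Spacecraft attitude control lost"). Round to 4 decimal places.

P(Control loop down) [AND] = 0.04 × 0.21 = 0.008400
P(Thruster branch lost) [AND] = 0.008400 × 0.13 = 0.001092
P(Momentum path inoperative) [AND] = 0.42 × 0.28 = 0.117600
P(Sensor suite lost) [AND] = 0.23 × 0.05 = 0.011500
P(Spacecraft attitude control lost) [OR] = 1 − (1−0.001092) × (1−0.117600) × (1−0.011500) = 0.128700
Rounded to 4 decimal places: P(Spacecraft attitude control lost) ≈ 0.1287.

0.1287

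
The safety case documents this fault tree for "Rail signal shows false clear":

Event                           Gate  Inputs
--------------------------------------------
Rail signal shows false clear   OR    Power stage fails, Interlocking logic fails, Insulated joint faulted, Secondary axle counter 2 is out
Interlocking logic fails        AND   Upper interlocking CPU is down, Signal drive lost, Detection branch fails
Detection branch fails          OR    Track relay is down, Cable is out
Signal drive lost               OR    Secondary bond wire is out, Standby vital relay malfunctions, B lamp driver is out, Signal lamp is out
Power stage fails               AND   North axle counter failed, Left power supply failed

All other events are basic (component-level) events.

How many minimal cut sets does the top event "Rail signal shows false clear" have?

11

Power stage fails [AND]: one cut set from each child combined → 1 × 1 = 1 cut set(s).
Signal drive lost [OR]: union of children's cut sets → 4 cut set(s).
Detection branch fails [OR]: union of children's cut sets → 2 cut set(s).
Interlocking logic fails [AND]: one cut set from each child combined → 1 × 4 × 2 = 8 cut set(s).
Rail signal shows false clear [OR]: union of children's cut sets → 11 cut set(s).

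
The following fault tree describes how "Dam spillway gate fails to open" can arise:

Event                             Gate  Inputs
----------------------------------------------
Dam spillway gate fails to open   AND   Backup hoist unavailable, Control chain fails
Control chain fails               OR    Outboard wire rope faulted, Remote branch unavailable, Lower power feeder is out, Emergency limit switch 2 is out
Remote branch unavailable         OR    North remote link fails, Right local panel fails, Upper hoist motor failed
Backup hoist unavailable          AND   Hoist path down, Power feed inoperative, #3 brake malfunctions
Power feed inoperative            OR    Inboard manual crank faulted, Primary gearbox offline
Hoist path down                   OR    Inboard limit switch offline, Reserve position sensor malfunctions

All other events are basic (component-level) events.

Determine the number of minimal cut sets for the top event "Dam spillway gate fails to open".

Hoist path down [OR]: union of children's cut sets → 2 cut set(s).
Power feed inoperative [OR]: union of children's cut sets → 2 cut set(s).
Backup hoist unavailable [AND]: one cut set from each child combined → 2 × 2 × 1 = 4 cut set(s).
Remote branch unavailable [OR]: union of children's cut sets → 3 cut set(s).
Control chain fails [OR]: union of children's cut sets → 6 cut set(s).
Dam spillway gate fails to open [AND]: one cut set from each child combined → 4 × 6 = 24 cut set(s).

24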